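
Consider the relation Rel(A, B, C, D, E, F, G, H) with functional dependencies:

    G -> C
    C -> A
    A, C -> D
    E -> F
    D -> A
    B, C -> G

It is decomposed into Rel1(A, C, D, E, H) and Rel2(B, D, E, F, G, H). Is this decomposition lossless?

No

Common attributes: Rel1 ∩ Rel2 = {D, E, H}.
Closure of {D, E, H}: E → F applies, adding F; D → A applies, adding A. So (D, E, H)⁺ = {A, D, E, F, H}.
The closure contains neither all of Rel1 = {A, C, D, E, H} nor all of Rel2 = {B, D, E, F, G, H}, so the common attributes are not a superkey of either fragment. The join is lossy.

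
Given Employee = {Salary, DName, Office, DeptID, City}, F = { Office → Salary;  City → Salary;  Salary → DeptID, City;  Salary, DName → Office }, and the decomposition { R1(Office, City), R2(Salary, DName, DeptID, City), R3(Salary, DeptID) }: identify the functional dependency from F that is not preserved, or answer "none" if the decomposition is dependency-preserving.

Check Salary, DName → Office: no single fragment contains all of {Salary, DName, Office}, and the restricted closure of {Salary, DName} across the fragments never reaches {Office}.
Office → Salary is preserved.
City → Salary is preserved.
Salary → DeptID, City is preserved.

Salary, DName → Office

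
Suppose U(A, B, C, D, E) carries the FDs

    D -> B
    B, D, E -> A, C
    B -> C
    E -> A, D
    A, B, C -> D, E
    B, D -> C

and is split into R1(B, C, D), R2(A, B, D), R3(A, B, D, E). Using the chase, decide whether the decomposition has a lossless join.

Chase test. Columns are A, B, C, D, E; row i has aⱼ where attribute j ∈ Ri, else bᵢⱼ.
Initial tableau (one row per fragment):
  row 1: b11 a2 a3 a4 b15
  row 2: a1 a2 b23 a4 b25
  row 3: a1 a2 b33 a4 a5
Rows 1 and 2 agree on B; apply B→C and equate their C entries.
Rows 1 and 3 agree on B; apply B→C and equate their C entries.
Rows 2 and 3 agree on A, B, C; apply A, B, C→D, E and equate their D, E entries.
Row 2 is now all distinguished symbols — the join is lossless.

Yes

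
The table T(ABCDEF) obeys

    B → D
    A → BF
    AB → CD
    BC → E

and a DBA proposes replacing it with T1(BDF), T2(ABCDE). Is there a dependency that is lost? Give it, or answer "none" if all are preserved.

A → BF

Check A → BF: no single fragment contains all of {ABF}, and the restricted closure of {A} across the fragments never reaches {BF}.
B → D is preserved.
AB → CD is preserved.
BC → E is preserved.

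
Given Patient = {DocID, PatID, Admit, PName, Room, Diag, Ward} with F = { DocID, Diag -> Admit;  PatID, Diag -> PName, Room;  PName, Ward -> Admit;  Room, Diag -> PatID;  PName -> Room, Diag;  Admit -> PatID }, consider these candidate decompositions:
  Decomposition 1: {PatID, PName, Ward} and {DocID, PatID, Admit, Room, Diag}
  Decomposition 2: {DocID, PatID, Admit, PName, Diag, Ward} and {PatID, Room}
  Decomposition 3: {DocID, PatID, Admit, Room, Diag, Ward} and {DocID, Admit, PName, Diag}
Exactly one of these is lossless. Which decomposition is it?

Decomposition 1: common = {PatID}, closure = {PatID} → lossy.
Decomposition 2: common = {PatID}, closure = {PatID} → lossy.
Decomposition 3: common = {DocID, Admit, Diag}, closure = {DocID, PatID, Admit, PName, Room, Diag} → lossless.

Decomposition 3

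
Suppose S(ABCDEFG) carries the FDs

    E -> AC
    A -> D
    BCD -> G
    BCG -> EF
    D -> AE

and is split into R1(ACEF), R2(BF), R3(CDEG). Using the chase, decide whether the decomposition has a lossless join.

Chase test. Columns are ABCDEFG; row i has aⱼ where attribute j ∈ Ri, else bᵢⱼ.
Initial tableau (one row per fragment):
  row 1: a1 b12 a3 b14 a5 a6 b17
  row 2: b21 a2 b23 b24 b25 a6 b27
  row 3: b31 b32 a3 a4 a5 b36 a7
Rows 1 and 3 agree on E; apply E→AC and equate their AC entries.
Rows 1 and 3 agree on A; apply A→D and equate their D entries.
No row becomes fully distinguished — the join is lossy.

No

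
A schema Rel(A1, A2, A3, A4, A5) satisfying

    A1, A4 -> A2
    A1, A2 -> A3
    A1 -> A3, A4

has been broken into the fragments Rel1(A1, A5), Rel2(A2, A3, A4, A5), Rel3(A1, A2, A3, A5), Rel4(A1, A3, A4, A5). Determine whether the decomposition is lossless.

Chase test. Columns are A1, A2, A3, A4, A5; row i has aⱼ where attribute j ∈ Reli, else bᵢⱼ.
Initial tableau (one row per fragment):
  row 1: a1 b12 b13 b14 a5
  row 2: b21 a2 a3 a4 a5
  row 3: a1 a2 a3 b34 a5
  row 4: a1 b42 a3 a4 a5
Rows 1 and 3 agree on A1; apply A1→A3, A4 and equate their A3, A4 entries.
Rows 1 and 4 agree on A1; apply A1→A3, A4 and equate their A3, A4 entries.
Rows 1 and 3 agree on A1, A4; apply A1, A4→A2 and equate their A2 entries.
Rows 1 and 4 agree on A1, A4; apply A1, A4→A2 and equate their A2 entries.
Row 1 is now all distinguished symbols — the join is lossless.

Yes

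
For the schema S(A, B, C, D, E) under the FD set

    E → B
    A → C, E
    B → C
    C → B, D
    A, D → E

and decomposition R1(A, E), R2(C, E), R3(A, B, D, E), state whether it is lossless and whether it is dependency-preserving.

lossless but not dependency-preserving

Lossless test (chase): Rows 1 and 2 agree on E; apply E→B and equate their B entries. Rows 1 and 3 agree on E; apply E→B and equate their B entries. Rows 1 and 3 agree on A; apply A→C, E and equate their C, E entries. Rows 1 and 2 agree on B; apply B→C and equate their C entries. Rows 1 and 2 agree on C; apply C→B, D and equate their B, D entries. Rows 1 and 3 agree on C; apply C→B, D and equate their B, D entries. Row 1 is now all distinguished symbols — the join is lossless.
Dependency preservation: the restricted closure of {B} across the fragments never reaches {C}, so B → C cannot be enforced without a join — not preserved.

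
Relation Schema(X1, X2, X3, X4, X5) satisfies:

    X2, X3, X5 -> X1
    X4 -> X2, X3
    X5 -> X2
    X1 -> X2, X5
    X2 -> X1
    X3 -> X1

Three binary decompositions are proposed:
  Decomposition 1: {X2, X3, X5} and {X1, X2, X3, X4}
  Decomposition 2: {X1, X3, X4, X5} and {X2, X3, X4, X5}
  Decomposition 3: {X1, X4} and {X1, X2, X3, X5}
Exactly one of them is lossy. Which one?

Decomposition 1: common = {X2, X3}, closure = {X1, X2, X3, X5} → lossless.
Decomposition 2: common = {X3, X4, X5}, closure = {X1, X2, X3, X4, X5} → lossless.
Decomposition 3: common = {X1}, closure = {X1, X2, X5} → lossy.

Decomposition 3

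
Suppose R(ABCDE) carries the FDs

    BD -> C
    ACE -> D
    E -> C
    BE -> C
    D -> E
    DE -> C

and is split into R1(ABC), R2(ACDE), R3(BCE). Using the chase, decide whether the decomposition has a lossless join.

Chase test. Columns are ABCDE; row i has aⱼ where attribute j ∈ Ri, else bᵢⱼ.
Initial tableau (one row per fragment):
  row 1: a1 a2 a3 b14 b15
  row 2: a1 b22 a3 a4 a5
  row 3: b31 a2 a3 b34 a5
No row becomes fully distinguished — the join is lossy.

No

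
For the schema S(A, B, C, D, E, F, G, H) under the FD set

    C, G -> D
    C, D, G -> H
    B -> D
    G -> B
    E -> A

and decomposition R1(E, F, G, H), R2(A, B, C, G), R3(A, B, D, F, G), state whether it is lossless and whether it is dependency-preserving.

Lossless test (chase): Rows 2 and 3 agree on B; apply B→D and equate their D entries. Rows 1 and 2 agree on G; apply G→B and equate their B entries. Rows 1 and 2 agree on B; apply B→D and equate their D entries. No row becomes fully distinguished — the join is lossy.
Dependency preservation: the restricted closure of {C, D, G} across the fragments never reaches {H}, so C, D, G → H cannot be enforced without a join — not preserved.

lossy and not dependency-preserving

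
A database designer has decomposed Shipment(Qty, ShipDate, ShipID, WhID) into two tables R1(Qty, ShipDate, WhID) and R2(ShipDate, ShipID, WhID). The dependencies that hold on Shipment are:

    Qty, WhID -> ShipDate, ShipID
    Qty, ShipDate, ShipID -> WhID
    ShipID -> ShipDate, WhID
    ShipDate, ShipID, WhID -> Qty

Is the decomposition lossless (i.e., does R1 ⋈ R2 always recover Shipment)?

No

Common attributes: R1 ∩ R2 = {ShipDate, WhID}.
No dependency enlarges {ShipDate, WhID}, so (ShipDate, WhID)⁺ = {ShipDate, WhID}.
The closure contains neither all of R1 = {Qty, ShipDate, WhID} nor all of R2 = {ShipDate, ShipID, WhID}, so the common attributes are not a superkey of either fragment. The join is lossy.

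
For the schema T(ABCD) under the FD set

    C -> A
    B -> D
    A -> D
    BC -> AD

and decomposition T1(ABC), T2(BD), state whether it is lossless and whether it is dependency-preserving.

lossless but not dependency-preserving

Lossless test: (B)⁺ = {BD}, which contains all of one fragment — lossless.
Dependency preservation: the restricted closure of {A} across the fragments never reaches {D}, so A → D cannot be enforced without a join — not preserved.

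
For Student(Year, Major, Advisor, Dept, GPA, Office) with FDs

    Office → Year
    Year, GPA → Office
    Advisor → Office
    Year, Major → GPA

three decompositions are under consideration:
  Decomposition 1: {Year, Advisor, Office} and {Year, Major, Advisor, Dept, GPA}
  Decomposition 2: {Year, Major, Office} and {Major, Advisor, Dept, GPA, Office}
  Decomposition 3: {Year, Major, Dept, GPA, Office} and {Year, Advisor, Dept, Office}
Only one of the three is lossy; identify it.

Decomposition 1: common = {Year, Advisor}, closure = {Year, Advisor, Office} → lossless.
Decomposition 2: common = {Major, Office}, closure = {Year, Major, GPA, Office} → lossless.
Decomposition 3: common = {Year, Dept, Office}, closure = {Year, Dept, Office} → lossy.

Decomposition 3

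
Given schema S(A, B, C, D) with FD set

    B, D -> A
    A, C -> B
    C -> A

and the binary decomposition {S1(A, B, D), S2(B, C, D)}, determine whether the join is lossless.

Yes

Common attributes: S1 ∩ S2 = {B, D}.
Closure of {B, D}: B, D → A applies, adding A. So (B, D)⁺ = {A, B, D}.
This closure contains every attribute of S1, so S1 ∩ S2 → S1. The join is lossless.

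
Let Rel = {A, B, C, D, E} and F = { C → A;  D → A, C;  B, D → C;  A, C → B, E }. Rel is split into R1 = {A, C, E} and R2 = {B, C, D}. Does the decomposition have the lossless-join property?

Yes

Common attributes: R1 ∩ R2 = {C}.
Closure of {C}: C → A applies, adding A; A, C → B, E applies, adding B, E. So (C)⁺ = {A, B, C, E}.
This closure contains every attribute of R1, so R1 ∩ R2 → R1. The join is lossless.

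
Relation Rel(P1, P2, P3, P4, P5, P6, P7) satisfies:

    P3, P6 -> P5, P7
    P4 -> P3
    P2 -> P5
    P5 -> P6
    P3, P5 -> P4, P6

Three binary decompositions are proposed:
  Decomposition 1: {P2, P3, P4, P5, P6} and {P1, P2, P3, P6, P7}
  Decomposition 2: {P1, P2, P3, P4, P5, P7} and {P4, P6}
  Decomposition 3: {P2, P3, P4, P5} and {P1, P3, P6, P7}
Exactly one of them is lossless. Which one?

Decomposition 1

Decomposition 1: common = {P2, P3, P6}, closure = {P2, P3, P4, P5, P6, P7} → lossless.
Decomposition 2: common = {P4}, closure = {P3, P4} → lossy.
Decomposition 3: common = {P3}, closure = {P3} → lossy.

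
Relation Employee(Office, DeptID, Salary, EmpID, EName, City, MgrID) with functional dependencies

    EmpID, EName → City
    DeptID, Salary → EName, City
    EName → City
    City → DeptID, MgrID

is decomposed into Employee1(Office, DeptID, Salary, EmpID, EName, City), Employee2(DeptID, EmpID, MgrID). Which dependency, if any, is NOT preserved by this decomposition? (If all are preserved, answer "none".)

Check City → DeptID, MgrID: no single fragment contains all of {DeptID, City, MgrID}, and the restricted closure of {City} across the fragments never reaches {DeptID, MgrID}.
EmpID, EName → City is preserved.
DeptID, Salary → EName, City is preserved.
EName → City is preserved.

City → DeptID, MgrID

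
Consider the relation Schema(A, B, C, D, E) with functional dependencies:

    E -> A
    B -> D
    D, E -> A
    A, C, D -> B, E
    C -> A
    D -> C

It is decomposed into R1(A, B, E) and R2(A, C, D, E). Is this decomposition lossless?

No

Common attributes: R1 ∩ R2 = {A, E}.
No dependency enlarges {A, E}, so (A, E)⁺ = {A, E}.
The closure contains neither all of R1 = {A, B, E} nor all of R2 = {A, C, D, E}, so the common attributes are not a superkey of either fragment. The join is lossy.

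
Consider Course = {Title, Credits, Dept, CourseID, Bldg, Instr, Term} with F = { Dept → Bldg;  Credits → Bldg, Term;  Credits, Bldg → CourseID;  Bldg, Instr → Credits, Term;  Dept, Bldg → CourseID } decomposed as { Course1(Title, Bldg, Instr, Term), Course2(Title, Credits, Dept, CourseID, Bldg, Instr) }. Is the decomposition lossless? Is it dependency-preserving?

Lossless test: (Title, Bldg, Instr)⁺ = {Title, Credits, CourseID, Bldg, Instr, Term}, which contains all of one fragment — lossless.
Dependency preservation: the restricted closure of {Credits} across the fragments never reaches {Bldg, Term}, so Credits → Bldg, Term cannot be enforced without a join — not preserved.

lossless but not dependency-preserving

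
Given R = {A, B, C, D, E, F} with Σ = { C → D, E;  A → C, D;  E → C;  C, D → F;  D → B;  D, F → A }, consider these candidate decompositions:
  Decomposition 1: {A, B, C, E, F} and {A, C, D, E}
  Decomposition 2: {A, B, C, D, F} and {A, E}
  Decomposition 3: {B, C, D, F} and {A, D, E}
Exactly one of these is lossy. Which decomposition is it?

Decomposition 3

Decomposition 1: common = {A, C, E}, closure = {A, B, C, D, E, F} → lossless.
Decomposition 2: common = {A}, closure = {A, B, C, D, E, F} → lossless.
Decomposition 3: common = {D}, closure = {B, D} → lossy.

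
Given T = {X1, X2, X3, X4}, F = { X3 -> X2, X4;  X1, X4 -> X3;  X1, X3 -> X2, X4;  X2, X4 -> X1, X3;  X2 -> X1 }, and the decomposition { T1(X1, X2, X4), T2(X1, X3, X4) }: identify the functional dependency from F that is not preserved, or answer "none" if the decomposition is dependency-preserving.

X3 → X2, X4: restricted closure across fragments reaches X2, X4.
X1, X4 → X3 lies within T2.
X1, X3 → X2, X4: restricted closure across fragments reaches X2, X4.
X2, X4 → X1, X3: restricted closure across fragments reaches X1, X3.
X2 → X1 lies within T1.
Every dependency is enforceable on the fragments, so the decomposition is dependency-preserving.

none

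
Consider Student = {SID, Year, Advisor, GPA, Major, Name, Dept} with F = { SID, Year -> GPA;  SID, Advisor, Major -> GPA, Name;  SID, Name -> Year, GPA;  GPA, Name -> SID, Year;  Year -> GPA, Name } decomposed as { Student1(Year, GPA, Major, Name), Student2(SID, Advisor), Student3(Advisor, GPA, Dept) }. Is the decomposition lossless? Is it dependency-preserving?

lossy and not dependency-preserving

Lossless test (chase): applying each FD to every pair of rows produces no changes in the tableau, so no row becomes fully distinguished — the join is lossy.
Dependency preservation: the restricted closure of {SID, Advisor, Major} across the fragments never reaches {GPA, Name}, so SID, Advisor, Major → GPA, Name cannot be enforced without a join — not preserved.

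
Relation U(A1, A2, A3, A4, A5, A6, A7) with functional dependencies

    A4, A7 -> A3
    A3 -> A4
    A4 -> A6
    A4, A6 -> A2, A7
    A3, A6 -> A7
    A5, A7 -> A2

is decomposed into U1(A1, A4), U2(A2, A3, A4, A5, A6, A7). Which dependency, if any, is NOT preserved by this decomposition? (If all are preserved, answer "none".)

none

A4, A7 → A3 lies within U2.
A3 → A4 lies within U2.
A4 → A6 lies within U2.
A4, A6 → A2, A7 lies within U2.
A3, A6 → A7 lies within U2.
A5, A7 → A2 lies within U2.
Every dependency is enforceable on the fragments, so the decomposition is dependency-preserving.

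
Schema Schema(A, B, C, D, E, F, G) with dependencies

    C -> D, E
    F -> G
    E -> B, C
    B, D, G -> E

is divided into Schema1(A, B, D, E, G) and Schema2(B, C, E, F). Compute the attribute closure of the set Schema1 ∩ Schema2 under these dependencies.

B, C, D, E

Schema1 ∩ Schema2 = {B, E}.
E → B, C applies, adding C
C → D, E applies, adding D
Closure: {B, C, D, E}.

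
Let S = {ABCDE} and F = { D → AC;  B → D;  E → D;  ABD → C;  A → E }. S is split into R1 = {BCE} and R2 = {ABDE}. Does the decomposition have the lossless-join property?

Common attributes: R1 ∩ R2 = {BE}.
Closure of {BE}: B → D applies, adding D; D → AC applies, adding AC. So (BE)⁺ = {ABCDE}.
This closure contains every attribute of R1, so R1 ∩ R2 → R1. The join is lossless.

Yes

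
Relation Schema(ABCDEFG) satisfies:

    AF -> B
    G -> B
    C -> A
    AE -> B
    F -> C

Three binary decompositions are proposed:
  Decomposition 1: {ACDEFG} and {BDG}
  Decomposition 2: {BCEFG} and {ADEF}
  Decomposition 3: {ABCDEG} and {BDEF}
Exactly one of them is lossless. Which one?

Decomposition 1

Decomposition 1: common = {DG}, closure = {BDG} → lossless.
Decomposition 2: common = {EF}, closure = {ABCEF} → lossy.
Decomposition 3: common = {BDE}, closure = {BDE} → lossy.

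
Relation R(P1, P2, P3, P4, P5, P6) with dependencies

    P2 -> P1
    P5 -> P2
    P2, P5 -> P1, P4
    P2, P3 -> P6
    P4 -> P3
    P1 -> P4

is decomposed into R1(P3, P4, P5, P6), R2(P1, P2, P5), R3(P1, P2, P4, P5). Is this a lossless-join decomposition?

Chase test. Columns are P1, P2, P3, P4, P5, P6; row i has aⱼ where attribute j ∈ Ri, else bᵢⱼ.
Initial tableau (one row per fragment):
  row 1: b11 b12 a3 a4 a5 a6
  row 2: a1 a2 b23 b24 a5 b26
  row 3: a1 a2 b33 a4 a5 b36
Rows 1 and 2 agree on P5; apply P5→P2 and equate their P2 entries.
Rows 1 and 2 agree on P2, P5; apply P2, P5→P1, P4 and equate their P1, P4 entries.
Rows 1 and 2 agree on P4; apply P4→P3 and equate their P3 entries.
Rows 1 and 3 agree on P4; apply P4→P3 and equate their P3 entries.
Rows 1 and 2 agree on P2, P3; apply P2, P3→P6 and equate their P6 entries.
Rows 1 and 3 agree on P2, P3; apply P2, P3→P6 and equate their P6 entries.
Row 1 is now all distinguished symbols — the join is lossless.

Yes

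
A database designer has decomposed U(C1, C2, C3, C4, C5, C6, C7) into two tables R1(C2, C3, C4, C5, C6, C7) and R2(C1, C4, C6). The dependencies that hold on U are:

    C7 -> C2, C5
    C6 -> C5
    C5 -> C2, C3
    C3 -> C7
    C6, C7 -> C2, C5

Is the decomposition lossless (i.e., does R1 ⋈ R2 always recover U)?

Yes

Common attributes: R1 ∩ R2 = {C4, C6}.
Closure of {C4, C6}: C6 → C5 applies, adding C5; C5 → C2, C3 applies, adding C2, C3; C3 → C7 applies, adding C7. So (C4, C6)⁺ = {C2, C3, C4, C5, C6, C7}.
This closure contains every attribute of R1, so R1 ∩ R2 → R1. The join is lossless.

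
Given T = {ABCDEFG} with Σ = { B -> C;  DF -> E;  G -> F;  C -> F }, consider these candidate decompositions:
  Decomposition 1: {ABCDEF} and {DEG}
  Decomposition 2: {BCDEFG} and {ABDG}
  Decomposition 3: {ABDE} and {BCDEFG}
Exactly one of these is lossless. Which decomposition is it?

Decomposition 1: common = {DE}, closure = {DE} → lossy.
Decomposition 2: common = {BDG}, closure = {BCDEFG} → lossless.
Decomposition 3: common = {BDE}, closure = {BCDEF} → lossy.

Decomposition 2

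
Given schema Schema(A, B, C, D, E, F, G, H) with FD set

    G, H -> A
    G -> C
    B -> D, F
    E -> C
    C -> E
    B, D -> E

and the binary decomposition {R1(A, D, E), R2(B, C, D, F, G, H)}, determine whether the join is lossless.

Common attributes: R1 ∩ R2 = {D}.
No dependency enlarges {D}, so (D)⁺ = {D}.
The closure contains neither all of R1 = {A, D, E} nor all of R2 = {B, C, D, F, G, H}, so the common attributes are not a superkey of either fragment. The join is lossy.

No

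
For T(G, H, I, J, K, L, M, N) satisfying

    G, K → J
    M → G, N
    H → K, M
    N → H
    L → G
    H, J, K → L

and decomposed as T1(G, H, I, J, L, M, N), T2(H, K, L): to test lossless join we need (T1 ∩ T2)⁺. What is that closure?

T1 ∩ T2 = {H, L}.
H → K, M applies, adding K, M
L → G applies, adding G
G, K → J applies, adding J
M → G, N applies, adding N
Closure: {G, H, J, K, L, M, N}.

G, H, J, K, L, M, N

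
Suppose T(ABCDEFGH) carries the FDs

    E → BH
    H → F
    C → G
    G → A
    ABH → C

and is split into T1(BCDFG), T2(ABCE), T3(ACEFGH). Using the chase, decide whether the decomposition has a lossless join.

Chase test. Columns are ABCDEFGH; row i has aⱼ where attribute j ∈ Ti, else bᵢⱼ.
Initial tableau (one row per fragment):
  row 1: b11 a2 a3 a4 b15 a6 a7 b18
  row 2: a1 a2 a3 b24 a5 b26 b27 b28
  row 3: a1 b32 a3 b34 a5 a6 a7 a8
Rows 2 and 3 agree on E; apply E→BH and equate their BH entries.
Rows 2 and 3 agree on H; apply H→F and equate their F entries.
Rows 1 and 2 agree on C; apply C→G and equate their G entries.
Rows 1 and 2 agree on G; apply G→A and equate their A entries.
No row becomes fully distinguished — the join is lossy.

No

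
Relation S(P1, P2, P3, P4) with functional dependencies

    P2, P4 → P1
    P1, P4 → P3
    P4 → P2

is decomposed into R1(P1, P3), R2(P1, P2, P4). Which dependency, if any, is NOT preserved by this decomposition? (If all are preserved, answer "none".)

Check P1, P4 → P3: no single fragment contains all of {P1, P3, P4}, and the restricted closure of {P1, P4} across the fragments never reaches {P3}.
P2, P4 → P1 is preserved.
P4 → P2 is preserved.

P1, P4 → P3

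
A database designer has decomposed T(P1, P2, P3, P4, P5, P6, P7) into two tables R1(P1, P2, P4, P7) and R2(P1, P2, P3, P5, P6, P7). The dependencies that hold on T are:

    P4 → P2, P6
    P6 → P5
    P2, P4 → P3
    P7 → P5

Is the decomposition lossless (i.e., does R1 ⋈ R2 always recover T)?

No

Common attributes: R1 ∩ R2 = {P1, P2, P7}.
Closure of {P1, P2, P7}: P7 → P5 applies, adding P5. So (P1, P2, P7)⁺ = {P1, P2, P5, P7}.
The closure contains neither all of R1 = {P1, P2, P4, P7} nor all of R2 = {P1, P2, P3, P5, P6, P7}, so the common attributes are not a superkey of either fragment. The join is lossy.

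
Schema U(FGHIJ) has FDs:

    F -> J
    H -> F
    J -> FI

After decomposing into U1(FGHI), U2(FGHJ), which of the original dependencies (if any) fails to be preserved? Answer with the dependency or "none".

none

F → J lies within U2.
H → F lies within U1.
J → FI: restricted closure across fragments reaches FI.
Every dependency is enforceable on the fragments, so the decomposition is dependency-preserving.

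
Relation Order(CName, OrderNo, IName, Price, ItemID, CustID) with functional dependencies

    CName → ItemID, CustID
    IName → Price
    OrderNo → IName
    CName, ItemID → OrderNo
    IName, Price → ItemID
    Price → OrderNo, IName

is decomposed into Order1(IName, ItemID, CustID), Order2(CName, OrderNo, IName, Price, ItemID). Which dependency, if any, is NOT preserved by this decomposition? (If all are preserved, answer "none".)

Check CName → ItemID, CustID: no single fragment contains all of {CName, ItemID, CustID}, and the restricted closure of {CName} across the fragments never reaches {ItemID, CustID}.
IName → Price is preserved.
OrderNo → IName is preserved.
CName, ItemID → OrderNo is preserved.
IName, Price → ItemID is preserved.
Price → OrderNo, IName is preserved.

CName → ItemID, CustID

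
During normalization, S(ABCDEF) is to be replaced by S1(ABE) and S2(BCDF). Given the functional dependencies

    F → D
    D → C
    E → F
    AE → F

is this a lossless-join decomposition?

No

Common attributes: S1 ∩ S2 = {B}.
No dependency enlarges {B}, so (B)⁺ = {B}.
The closure contains neither all of S1 = {ABE} nor all of S2 = {BCDF}, so the common attributes are not a superkey of either fragment. The join is lossy.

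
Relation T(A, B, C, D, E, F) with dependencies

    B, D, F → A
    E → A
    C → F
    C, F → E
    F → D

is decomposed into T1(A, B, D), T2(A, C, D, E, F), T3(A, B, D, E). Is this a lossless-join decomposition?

No

Chase test. Columns are A, B, C, D, E, F; row i has aⱼ where attribute j ∈ Ti, else bᵢⱼ.
Initial tableau (one row per fragment):
  row 1: a1 a2 b13 a4 b15 b16
  row 2: a1 b22 a3 a4 a5 a6
  row 3: a1 a2 b33 a4 a5 b36
No row becomes fully distinguished — the join is lossy.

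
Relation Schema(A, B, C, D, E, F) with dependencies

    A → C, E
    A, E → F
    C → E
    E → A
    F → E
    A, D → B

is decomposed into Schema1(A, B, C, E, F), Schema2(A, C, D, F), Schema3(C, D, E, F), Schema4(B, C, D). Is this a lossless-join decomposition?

Chase test. Columns are A, B, C, D, E, F; row i has aⱼ where attribute j ∈ Schemai, else bᵢⱼ.
Initial tableau (one row per fragment):
  row 1: a1 a2 a3 b14 a5 a6
  row 2: a1 b22 a3 a4 b25 a6
  row 3: b31 b32 a3 a4 a5 a6
  row 4: b41 a2 a3 a4 b45 b46
Rows 1 and 2 agree on A; apply A→C, E and equate their C, E entries.
Rows 1 and 4 agree on C; apply C→E and equate their E entries.
Rows 1 and 3 agree on E; apply E→A and equate their A entries.
Rows 1 and 4 agree on E; apply E→A and equate their A entries.
Rows 2 and 3 agree on A, D; apply A, D→B and equate their B entries.
Rows 2 and 4 agree on A, D; apply A, D→B and equate their B entries.
Rows 1 and 4 agree on A, E; apply A, E→F and equate their F entries.
Row 2 is now all distinguished symbols — the join is lossless.

Yes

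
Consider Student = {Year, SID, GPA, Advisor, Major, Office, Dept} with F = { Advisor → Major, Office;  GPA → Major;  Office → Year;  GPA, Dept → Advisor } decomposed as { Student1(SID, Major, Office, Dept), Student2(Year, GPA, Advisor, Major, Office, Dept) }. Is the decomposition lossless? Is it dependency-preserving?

lossy but dependency-preserving

Lossless test: (Major, Office, Dept)⁺ = {Year, Major, Office, Dept}, which is a superkey of neither fragment — lossy.
Dependency preservation: every FD's attributes lie within a single fragment, so each can be enforced locally — preserved.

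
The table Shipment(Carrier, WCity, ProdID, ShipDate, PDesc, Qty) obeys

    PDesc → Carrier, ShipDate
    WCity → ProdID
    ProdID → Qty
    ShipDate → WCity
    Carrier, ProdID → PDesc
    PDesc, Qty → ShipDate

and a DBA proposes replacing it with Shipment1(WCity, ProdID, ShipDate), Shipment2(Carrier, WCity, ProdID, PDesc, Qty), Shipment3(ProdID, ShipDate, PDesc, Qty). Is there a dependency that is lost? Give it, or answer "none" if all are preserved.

PDesc → Carrier, ShipDate: restricted closure across fragments reaches Carrier, ShipDate.
WCity → ProdID lies within Shipment1.
ProdID → Qty lies within Shipment2.
ShipDate → WCity lies within Shipment1.
Carrier, ProdID → PDesc lies within Shipment2.
PDesc, Qty → ShipDate lies within Shipment3.
Every dependency is enforceable on the fragments, so the decomposition is dependency-preserving.

none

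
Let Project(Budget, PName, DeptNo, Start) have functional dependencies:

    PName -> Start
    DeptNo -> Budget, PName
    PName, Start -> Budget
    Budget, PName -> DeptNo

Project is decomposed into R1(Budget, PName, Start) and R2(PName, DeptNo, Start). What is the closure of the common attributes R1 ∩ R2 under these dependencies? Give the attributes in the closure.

Budget, PName, DeptNo, Start

R1 ∩ R2 = {PName, Start}.
PName, Start → Budget applies, adding Budget
Budget, PName → DeptNo applies, adding DeptNo
Closure: {Budget, PName, DeptNo, Start}.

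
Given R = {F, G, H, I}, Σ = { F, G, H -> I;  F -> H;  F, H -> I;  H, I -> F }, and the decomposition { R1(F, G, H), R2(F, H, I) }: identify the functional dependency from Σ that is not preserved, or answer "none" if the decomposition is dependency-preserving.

none

F, G, H → I: restricted closure across fragments reaches I.
F → H lies within R1.
F, H → I lies within R2.
H, I → F lies within R2.
Every dependency is enforceable on the fragments, so the decomposition is dependency-preserving.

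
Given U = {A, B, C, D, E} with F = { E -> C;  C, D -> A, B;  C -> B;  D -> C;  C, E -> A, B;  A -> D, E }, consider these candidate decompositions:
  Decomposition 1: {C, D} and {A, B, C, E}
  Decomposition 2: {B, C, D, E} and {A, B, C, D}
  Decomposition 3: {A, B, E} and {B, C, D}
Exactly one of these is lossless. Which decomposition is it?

Decomposition 2

Decomposition 1: common = {C}, closure = {B, C} → lossy.
Decomposition 2: common = {B, C, D}, closure = {A, B, C, D, E} → lossless.
Decomposition 3: common = {B}, closure = {B} → lossy.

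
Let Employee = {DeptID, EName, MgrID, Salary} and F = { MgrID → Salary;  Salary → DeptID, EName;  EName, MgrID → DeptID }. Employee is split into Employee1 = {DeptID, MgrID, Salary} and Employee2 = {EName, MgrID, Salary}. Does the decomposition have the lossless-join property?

Common attributes: Employee1 ∩ Employee2 = {MgrID, Salary}.
Closure of {MgrID, Salary}: Salary → DeptID, EName applies, adding DeptID, EName. So (MgrID, Salary)⁺ = {DeptID, EName, MgrID, Salary}.
This closure contains every attribute of Employee1, so Employee1 ∩ Employee2 → Employee1. The join is lossless.

Yes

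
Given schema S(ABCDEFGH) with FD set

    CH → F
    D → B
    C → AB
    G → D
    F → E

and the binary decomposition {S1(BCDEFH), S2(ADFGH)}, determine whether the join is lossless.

No

Common attributes: S1 ∩ S2 = {DFH}.
Closure of {DFH}: D → B applies, adding B; F → E applies, adding E. So (DFH)⁺ = {BDEFH}.
The closure contains neither all of S1 = {BCDEFH} nor all of S2 = {ADFGH}, so the common attributes are not a superkey of either fragment. The join is lossy.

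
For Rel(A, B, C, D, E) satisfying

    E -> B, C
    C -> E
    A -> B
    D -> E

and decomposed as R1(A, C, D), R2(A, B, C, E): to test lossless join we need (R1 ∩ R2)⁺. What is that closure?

A, B, C, E

R1 ∩ R2 = {A, C}.
C → E applies, adding E
A → B applies, adding B
Closure: {A, B, C, E}.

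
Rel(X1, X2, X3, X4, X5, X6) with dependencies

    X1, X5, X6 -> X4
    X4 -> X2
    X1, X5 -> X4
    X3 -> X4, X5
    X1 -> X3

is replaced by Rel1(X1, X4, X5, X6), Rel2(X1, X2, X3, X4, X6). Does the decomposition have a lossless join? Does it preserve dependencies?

Lossless test: (X1, X4, X6)⁺ = {X1, X2, X3, X4, X5, X6}, which contains all of one fragment — lossless.
Dependency preservation: the restricted closure of {X3} across the fragments never reaches {X4, X5}, so X3 → X4, X5 cannot be enforced without a join — not preserved.

lossless but not dependency-preserving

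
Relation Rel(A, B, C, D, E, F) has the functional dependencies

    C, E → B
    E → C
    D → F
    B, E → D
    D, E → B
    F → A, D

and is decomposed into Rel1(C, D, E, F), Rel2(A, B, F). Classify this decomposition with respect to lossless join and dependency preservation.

Lossless test: (F)⁺ = {A, D, F}, which is a superkey of neither fragment — lossy.
Dependency preservation: the restricted closure of {C, E} across the fragments never reaches {B}, so C, E → B cannot be enforced without a join — not preserved.

lossy and not dependency-preserving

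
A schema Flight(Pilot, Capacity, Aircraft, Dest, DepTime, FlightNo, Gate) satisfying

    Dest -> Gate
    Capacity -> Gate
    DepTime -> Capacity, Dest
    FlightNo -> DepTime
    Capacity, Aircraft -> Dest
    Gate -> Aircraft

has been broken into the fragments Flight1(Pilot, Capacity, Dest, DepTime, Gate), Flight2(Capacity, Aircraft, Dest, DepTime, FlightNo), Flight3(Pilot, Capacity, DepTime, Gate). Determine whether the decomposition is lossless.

Chase test. Columns are Pilot, Capacity, Aircraft, Dest, DepTime, FlightNo, Gate; row i has aⱼ where attribute j ∈ Flighti, else bᵢⱼ.
Initial tableau (one row per fragment):
  row 1: a1 a2 b13 a4 a5 b16 a7
  row 2: b21 a2 a3 a4 a5 a6 b27
  row 3: a1 a2 b33 b34 a5 b36 a7
Rows 1 and 2 agree on Dest; apply Dest→Gate and equate their Gate entries.
Rows 1 and 3 agree on DepTime; apply DepTime→Capacity, Dest and equate their Capacity, Dest entries.
Rows 1 and 2 agree on Gate; apply Gate→Aircraft and equate their Aircraft entries.
Rows 1 and 3 agree on Gate; apply Gate→Aircraft and equate their Aircraft entries.
No row becomes fully distinguished — the join is lossy.

No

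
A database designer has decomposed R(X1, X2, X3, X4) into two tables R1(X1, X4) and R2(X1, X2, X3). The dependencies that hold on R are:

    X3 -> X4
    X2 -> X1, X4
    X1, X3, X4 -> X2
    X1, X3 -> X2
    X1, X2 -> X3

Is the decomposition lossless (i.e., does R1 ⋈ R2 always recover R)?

Common attributes: R1 ∩ R2 = {X1}.
No dependency enlarges {X1}, so (X1)⁺ = {X1}.
The closure contains neither all of R1 = {X1, X4} nor all of R2 = {X1, X2, X3}, so the common attributes are not a superkey of either fragment. The join is lossy.

No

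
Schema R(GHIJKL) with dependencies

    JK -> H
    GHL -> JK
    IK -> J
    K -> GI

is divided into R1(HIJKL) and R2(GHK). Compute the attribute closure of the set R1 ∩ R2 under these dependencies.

R1 ∩ R2 = {HK}.
K → GI applies, adding GI
IK → J applies, adding J
Closure: {GHIJK}.

GHIJK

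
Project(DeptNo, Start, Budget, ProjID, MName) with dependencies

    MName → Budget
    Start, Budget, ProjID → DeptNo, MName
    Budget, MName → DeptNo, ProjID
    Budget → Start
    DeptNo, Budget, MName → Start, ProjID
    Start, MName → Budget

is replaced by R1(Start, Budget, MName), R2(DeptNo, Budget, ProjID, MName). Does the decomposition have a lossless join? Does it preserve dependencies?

Lossless test: (Budget, MName)⁺ = {DeptNo, Start, Budget, ProjID, MName}, which contains all of one fragment — lossless.
Dependency preservation: Start, Budget, ProjID → DeptNo, MName; DeptNo, Budget, MName → Start, ProjID are not contained in any single fragment, but the restricted closure of each left-hand side across the fragments still reaches the right-hand side; the remaining FDs each lie inside some fragment. All dependencies are preserved.

lossless and dependency-preserving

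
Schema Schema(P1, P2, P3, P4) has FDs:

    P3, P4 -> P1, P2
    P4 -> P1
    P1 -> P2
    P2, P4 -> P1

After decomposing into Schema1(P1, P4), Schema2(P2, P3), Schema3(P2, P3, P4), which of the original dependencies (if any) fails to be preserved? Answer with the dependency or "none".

P1 -> P2

Check P1 → P2: no single fragment contains all of {P1, P2}, and the restricted closure of {P1} across the fragments never reaches {P2}.
P3, P4 → P1, P2 is preserved.
P4 → P1 is preserved.
P2, P4 → P1 is preserved.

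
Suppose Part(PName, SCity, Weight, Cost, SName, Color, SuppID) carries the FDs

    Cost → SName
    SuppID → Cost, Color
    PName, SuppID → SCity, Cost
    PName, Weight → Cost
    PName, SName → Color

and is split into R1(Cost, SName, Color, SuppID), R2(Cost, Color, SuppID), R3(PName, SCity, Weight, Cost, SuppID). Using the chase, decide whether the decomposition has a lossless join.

Yes

Chase test. Columns are PName, SCity, Weight, Cost, SName, Color, SuppID; row i has aⱼ where attribute j ∈ Ri, else bᵢⱼ.
Initial tableau (one row per fragment):
  row 1: b11 b12 b13 a4 a5 a6 a7
  row 2: b21 b22 b23 a4 b25 a6 a7
  row 3: a1 a2 a3 a4 b35 b36 a7
Rows 1 and 2 agree on Cost; apply Cost→SName and equate their SName entries.
Rows 1 and 3 agree on Cost; apply Cost→SName and equate their SName entries.
Rows 1 and 3 agree on SuppID; apply SuppID→Cost, Color and equate their Cost, Color entries.
Row 3 is now all distinguished symbols — the join is lossless.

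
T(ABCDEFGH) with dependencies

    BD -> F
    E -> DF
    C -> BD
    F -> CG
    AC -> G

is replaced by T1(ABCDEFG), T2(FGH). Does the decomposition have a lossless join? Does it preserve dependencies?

Lossless test: (FG)⁺ = {BCDFG}, which is a superkey of neither fragment — lossy.
Dependency preservation: every FD's attributes lie within a single fragment, so each can be enforced locally — preserved.

lossy but dependency-preserving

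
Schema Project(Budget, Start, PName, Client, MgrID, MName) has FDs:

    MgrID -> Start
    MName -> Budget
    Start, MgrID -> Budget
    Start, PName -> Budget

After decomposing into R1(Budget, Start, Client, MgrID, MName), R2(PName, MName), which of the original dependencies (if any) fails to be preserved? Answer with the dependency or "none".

Check Start, PName → Budget: no single fragment contains all of {Budget, Start, PName}, and the restricted closure of {Start, PName} across the fragments never reaches {Budget}.
MgrID → Start is preserved.
MName → Budget is preserved.
Start, MgrID → Budget is preserved.

Start, PName -> Budget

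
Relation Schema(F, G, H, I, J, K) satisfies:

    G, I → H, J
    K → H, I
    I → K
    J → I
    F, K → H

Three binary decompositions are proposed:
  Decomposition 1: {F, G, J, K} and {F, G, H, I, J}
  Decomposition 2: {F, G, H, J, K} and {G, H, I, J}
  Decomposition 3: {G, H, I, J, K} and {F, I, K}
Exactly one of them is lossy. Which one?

Decomposition 1: common = {F, G, J}, closure = {F, G, H, I, J, K} → lossless.
Decomposition 2: common = {G, H, J}, closure = {G, H, I, J, K} → lossless.
Decomposition 3: common = {I, K}, closure = {H, I, K} → lossy.

Decomposition 3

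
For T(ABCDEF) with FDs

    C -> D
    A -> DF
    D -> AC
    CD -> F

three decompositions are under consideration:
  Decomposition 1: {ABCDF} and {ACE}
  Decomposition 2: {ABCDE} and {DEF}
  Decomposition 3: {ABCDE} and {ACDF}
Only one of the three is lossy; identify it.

Decomposition 1: common = {AC}, closure = {ACDF} → lossy.
Decomposition 2: common = {DE}, closure = {ACDEF} → lossless.
Decomposition 3: common = {ACD}, closure = {ACDF} → lossless.

Decomposition 1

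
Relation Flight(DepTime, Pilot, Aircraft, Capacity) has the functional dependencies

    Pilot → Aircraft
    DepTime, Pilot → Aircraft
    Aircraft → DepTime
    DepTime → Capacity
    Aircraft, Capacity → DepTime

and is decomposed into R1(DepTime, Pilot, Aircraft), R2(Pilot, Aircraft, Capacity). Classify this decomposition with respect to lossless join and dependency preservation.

lossless but not dependency-preserving

Lossless test: (Pilot, Aircraft)⁺ = {DepTime, Pilot, Aircraft, Capacity}, which contains all of one fragment — lossless.
Dependency preservation: the restricted closure of {DepTime} across the fragments never reaches {Capacity}, so DepTime → Capacity cannot be enforced without a join — not preserved.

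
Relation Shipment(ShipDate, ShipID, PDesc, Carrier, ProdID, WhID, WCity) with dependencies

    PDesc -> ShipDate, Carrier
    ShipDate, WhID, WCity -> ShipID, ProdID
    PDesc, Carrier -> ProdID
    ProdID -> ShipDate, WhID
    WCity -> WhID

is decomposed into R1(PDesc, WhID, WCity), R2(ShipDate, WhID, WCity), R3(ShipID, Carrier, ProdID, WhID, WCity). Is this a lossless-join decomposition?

No

Chase test. Columns are ShipDate, ShipID, PDesc, Carrier, ProdID, WhID, WCity; row i has aⱼ where attribute j ∈ Ri, else bᵢⱼ.
Initial tableau (one row per fragment):
  row 1: b11 b12 a3 b14 b15 a6 a7
  row 2: a1 b22 b23 b24 b25 a6 a7
  row 3: b31 a2 b33 a4 a5 a6 a7
No row becomes fully distinguished — the join is lossy.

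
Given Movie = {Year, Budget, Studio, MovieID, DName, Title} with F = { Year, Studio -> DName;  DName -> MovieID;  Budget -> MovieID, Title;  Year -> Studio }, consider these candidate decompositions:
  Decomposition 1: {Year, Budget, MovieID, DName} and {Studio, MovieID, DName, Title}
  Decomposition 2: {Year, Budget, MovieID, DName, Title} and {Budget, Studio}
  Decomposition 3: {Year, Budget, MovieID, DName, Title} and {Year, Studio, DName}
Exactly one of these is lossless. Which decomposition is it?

Decomposition 3

Decomposition 1: common = {MovieID, DName}, closure = {MovieID, DName} → lossy.
Decomposition 2: common = {Budget}, closure = {Budget, MovieID, Title} → lossy.
Decomposition 3: common = {Year, DName}, closure = {Year, Studio, MovieID, DName} → lossless.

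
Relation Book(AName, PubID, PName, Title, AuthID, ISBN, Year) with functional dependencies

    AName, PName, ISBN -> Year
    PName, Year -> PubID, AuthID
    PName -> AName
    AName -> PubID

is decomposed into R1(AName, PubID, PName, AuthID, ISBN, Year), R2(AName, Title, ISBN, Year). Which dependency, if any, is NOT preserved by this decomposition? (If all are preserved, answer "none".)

AName, PName, ISBN → Year lies within R1.
PName, Year → PubID, AuthID lies within R1.
PName → AName lies within R1.
AName → PubID lies within R1.
Every dependency is enforceable on the fragments, so the decomposition is dependency-preserving.

none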